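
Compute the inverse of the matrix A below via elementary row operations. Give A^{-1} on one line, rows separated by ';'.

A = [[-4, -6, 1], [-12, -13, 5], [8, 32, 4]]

inverse = [-53/10 7/5 -17/40; 11/5 -3/5 1/5; -7 2 -1/2]

Gauss-Jordan on [A | I]:
R1 <- (1/-4)*R1:  [    1   3/2  -1/4  |  -1/4     0     0 ]
R2 <- R2 - (-12)*R1:  [  0   5   2  |  -3   1   0 ]
R3 <- R3 - (8)*R1:  [  0  20   6  |   2   0   1 ]
R2 <- (1/5)*R2:  [    0     1   2/5  |  -3/5   1/5     0 ]
R1 <- R1 - (3/2)*R2:  [      1       0  -17/20  |   13/20   -3/10       0 ]
R3 <- R3 - (20)*R2:  [  0   0  -2  |  14  -4   1 ]
R3 <- (1/-2)*R3:  [    0     0     1  |    -7     2  -1/2 ]
R1 <- R1 - (-17/20)*R3:  [      1       0       0  |  -53/10     7/5  -17/40 ]
R2 <- R2 - (2/5)*R3:  [    0     1     0  |  11/5  -3/5   1/5 ]
Right block of [I | A^{-1}] is the inverse:
[ -53/10   7/5  -17/40 ]
[   11/5  -3/5     1/5 ]
[     -7     2    -1/2 ]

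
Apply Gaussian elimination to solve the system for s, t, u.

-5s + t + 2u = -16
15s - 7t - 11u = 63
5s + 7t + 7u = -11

Forward elimination on [A|b]:
R2 <- R2 - (-3)*R1:  [  0  -4  -5  15 ]
R3 <- R3 - (-1)*R1:  [   0    8    9  -27 ]
R3 <- R3 - (-2)*R2:  [  0   0  -1   3 ]
Row echelon form:
[ -5   1   2  |  -16 ]
[  0  -4  -5  |   15 ]
[  0   0  -1  |    3 ]
Back-substitution:
u = (3) / -1 = -3
t = (15 - (-5)*(-3)) / -4 = 0
s = (-16 - (1)*(0) - (2)*(-3)) / -5 = 2

(2, 0, -3)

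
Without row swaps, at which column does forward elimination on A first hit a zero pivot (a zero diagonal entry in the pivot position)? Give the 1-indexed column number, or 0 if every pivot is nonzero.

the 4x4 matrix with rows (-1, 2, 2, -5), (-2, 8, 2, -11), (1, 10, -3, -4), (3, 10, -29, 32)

Naive forward elimination:
R2 <- R2 - (2)*R1:  [  0   4  -2  -1 ]
R3 <- R3 - (-1)*R1:  [  0  12  -1  -9 ]
R4 <- R4 - (-3)*R1:  [   0   16  -23   17 ]
R3 <- R3 - (3)*R2:  [  0   0   5  -6 ]
R4 <- R4 - (4)*R2:  [   0    0  -15   21 ]
R4 <- R4 - (-3)*R3:  [ 0  0  0  3 ]
All pivots nonzero; naive elimination completes without hitting a zero pivot.

first zero-pivot column = 0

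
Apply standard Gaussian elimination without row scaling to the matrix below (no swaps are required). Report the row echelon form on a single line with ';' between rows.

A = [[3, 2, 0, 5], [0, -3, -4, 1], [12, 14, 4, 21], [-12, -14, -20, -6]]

REF = [3 2 0 5; 0 -3 -4 1; 0 0 -4 3; 0 0 0 3]

Forward elimination:
R3 <- R3 - (4)*R1:  [ 0  6  4  1 ]
R4 <- R4 - (-4)*R1:  [   0   -6  -20   14 ]
R3 <- R3 - (-2)*R2:  [  0   0  -4   3 ]
R4 <- R4 - (2)*R2:  [   0    0  -12   12 ]
R4 <- R4 - (3)*R3:  [ 0  0  0  3 ]
Row echelon form:
[ 3   2   0  5 ]
[ 0  -3  -4  1 ]
[ 0   0  -4  3 ]
[ 0   0   0  3 ]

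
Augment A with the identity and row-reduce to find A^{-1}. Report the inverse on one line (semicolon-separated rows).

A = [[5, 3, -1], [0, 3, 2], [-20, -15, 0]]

Gauss-Jordan on [A | I]:
R1 <- (1/5)*R1:  [    1   3/5  -1/5  |   1/5     0     0 ]
R3 <- R3 - (-20)*R1:  [  0  -3  -4  |   4   0   1 ]
R2 <- (1/3)*R2:  [   0    1  2/3  |    0  1/3    0 ]
R1 <- R1 - (3/5)*R2:  [    1     0  -3/5  |   1/5  -1/5     0 ]
R3 <- R3 - (-3)*R2:  [  0   0  -2  |   4   1   1 ]
R3 <- (1/-2)*R3:  [    0     0     1  |    -2  -1/2  -1/2 ]
R1 <- R1 - (-3/5)*R3:  [     1      0      0  |     -1   -1/2  -3/10 ]
R2 <- R2 - (2/3)*R3:  [   0    1    0  |  4/3  2/3  1/3 ]
Right block of [I | A^{-1}] is the inverse:
[  -1  -1/2  -3/10 ]
[ 4/3   2/3    1/3 ]
[  -2  -1/2   -1/2 ]

inverse = [-1 -1/2 -3/10; 4/3 2/3 1/3; -2 -1/2 -1/2]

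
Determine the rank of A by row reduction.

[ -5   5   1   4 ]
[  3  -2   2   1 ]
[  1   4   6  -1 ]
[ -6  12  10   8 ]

Row reduction:
R2 <- R2 - (-3/5)*R1:  [    0     1  13/5  17/5 ]
R3 <- R3 - (-1/5)*R1:  [    0     5  31/5  -1/5 ]
R4 <- R4 - (6/5)*R1:  [    0     6  44/5  16/5 ]
R3 <- R3 - (5)*R2:  [     0      0  -34/5  -86/5 ]
R4 <- R4 - (6)*R2:  [     0      0  -34/5  -86/5 ]
R4 <- R4 - (1)*R3:  [ 0  0  0  0 ]
Row echelon form:
[ -5  5      1      4 ]
[  0  1   13/5   17/5 ]
[  0  0  -34/5  -86/5 ]
[  0  0      0      0 ]
Nonzero rows / pivot columns: 3

rank(A) = 3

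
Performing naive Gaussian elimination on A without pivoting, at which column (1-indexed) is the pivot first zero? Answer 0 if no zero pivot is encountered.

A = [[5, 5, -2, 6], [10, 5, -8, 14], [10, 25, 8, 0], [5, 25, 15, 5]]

first zero-pivot column = 3

Naive forward elimination:
R2 <- R2 - (2)*R1:  [  0  -5  -4   2 ]
R3 <- R3 - (2)*R1:  [   0   15   12  -12 ]
R4 <- R4 - (1)*R1:  [  0  20  17  -1 ]
R3 <- R3 - (-3)*R2:  [  0   0   0  -6 ]
R4 <- R4 - (-4)*R2:  [ 0  0  1  7 ]
Matrix at this point:
[ 5   5  -2   6 ]
[ 0  -5  -4   2 ]
[ 0   0   0  -6 ]
[ 0   0   1   7 ]
Pivot entry (3,3) is zero but row 4 has 1 in column 3 -> naive elimination stops; a row interchange (e.g. R3 <-> R4) would be required here.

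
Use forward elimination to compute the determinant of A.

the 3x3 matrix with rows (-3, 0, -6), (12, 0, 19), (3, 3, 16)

Forward elimination:
R2 <- R2 - (-4)*R1:  [  0   0  -5 ]
R3 <- R3 - (-1)*R1:  [  0   3  10 ]
R2 <-> R3   (pivot in column 2 was zero)
[ -3  0  -6 ]
[  0  3  10 ]
[  0  0  -5 ]
Upper-triangular form:
[ -3  0  -6 ]
[  0  3  10 ]
[  0  0  -5 ]
det(A) = (-1)^1 * (-3) * (3) * (-5) = -45  (1 row swap -> sign -1)

det(A) = -45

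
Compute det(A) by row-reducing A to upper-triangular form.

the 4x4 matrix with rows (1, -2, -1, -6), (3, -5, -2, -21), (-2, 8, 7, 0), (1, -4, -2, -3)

det(A) = -3

Forward elimination:
R2 <- R2 - (3)*R1:  [  0   1   1  -3 ]
R3 <- R3 - (-2)*R1:  [   0    4    5  -12 ]
R4 <- R4 - (1)*R1:  [  0  -2  -1   3 ]
R3 <- R3 - (4)*R2:  [ 0  0  1  0 ]
R4 <- R4 - (-2)*R2:  [  0   0   1  -3 ]
R4 <- R4 - (1)*R3:  [  0   0   0  -3 ]
Upper-triangular form:
[ 1  -2  -1  -6 ]
[ 0   1   1  -3 ]
[ 0   0   1   0 ]
[ 0   0   0  -3 ]
det(A) = (-1)^0 * (1) * (1) * (1) * (-3) = -3  (0 row swaps -> sign +1)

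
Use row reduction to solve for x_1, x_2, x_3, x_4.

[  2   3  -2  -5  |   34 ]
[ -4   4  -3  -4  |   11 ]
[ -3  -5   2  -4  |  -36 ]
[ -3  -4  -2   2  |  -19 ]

(5, 3, -5, -1)

Forward elimination on [A|b]:
R2 <- R2 - (-2)*R1:  [   0   10   -7  -14   79 ]
R3 <- R3 - (-3/2)*R1:  [     0   -1/2     -1  -23/2     15 ]
R4 <- R4 - (-3/2)*R1:  [     0    1/2     -5  -11/2     32 ]
R3 <- R3 - (-1/20)*R2:  [      0       0  -27/20   -61/5  379/20 ]
R4 <- R4 - (1/20)*R2:  [      0       0  -93/20   -24/5  561/20 ]
R4 <- R4 - (31/9)*R3:  [      0       0       0   335/9  -335/9 ]
Row echelon form:
[ 2   3      -2     -5  |      34 ]
[ 0  10      -7    -14  |      79 ]
[ 0   0  -27/20  -61/5  |  379/20 ]
[ 0   0       0  335/9  |  -335/9 ]
Back-substitution:
x_4 = (-335/9) / (335/9) = -1
x_3 = (379/20 - (-61/5)*(-1)) / (-27/20) = -5
x_2 = (79 - (-7)*(-5) - (-14)*(-1)) / 10 = 3
x_1 = (34 - (3)*(3) - (-2)*(-5) - (-5)*(-1)) / 2 = 5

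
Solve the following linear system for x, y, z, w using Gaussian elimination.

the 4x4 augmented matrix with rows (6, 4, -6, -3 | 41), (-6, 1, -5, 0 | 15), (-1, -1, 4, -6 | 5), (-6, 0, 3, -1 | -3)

(0, 5, -2, -3)

Forward elimination on [A|b]:
R2 <- R2 - (-1)*R1:  [   0    5  -11   -3   56 ]
R3 <- R3 - (-1/6)*R1:  [     0   -1/3      3  -13/2   71/6 ]
R4 <- R4 - (-1)*R1:  [  0   4  -3  -4  38 ]
R3 <- R3 - (-1/15)*R2:  [      0       0   34/15  -67/10  467/30 ]
R4 <- R4 - (4/5)*R2:  [     0      0   29/5   -8/5  -34/5 ]
R4 <- R4 - (87/34)*R3:  [        0         0         0   1057/68  -3171/68 ]
Row echelon form:
[ 6  4     -6       -3  |        41 ]
[ 0  5    -11       -3  |        56 ]
[ 0  0  34/15   -67/10  |    467/30 ]
[ 0  0      0  1057/68  |  -3171/68 ]
Back-substitution:
w = (-3171/68) / (1057/68) = -3
z = (467/30 - (-67/10)*(-3)) / (34/15) = -2
y = (56 - (-11)*(-2) - (-3)*(-3)) / 5 = 5
x = (41 - (4)*(5) - (-6)*(-2) - (-3)*(-3)) / 6 = 0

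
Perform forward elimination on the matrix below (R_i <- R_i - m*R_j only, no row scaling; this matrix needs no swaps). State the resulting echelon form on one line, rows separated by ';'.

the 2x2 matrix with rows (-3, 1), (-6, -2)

Forward elimination:
R2 <- R2 - (2)*R1:  [  0  -4 ]
Row echelon form:
[ -3   1 ]
[  0  -4 ]

REF = [-3 1; 0 -4]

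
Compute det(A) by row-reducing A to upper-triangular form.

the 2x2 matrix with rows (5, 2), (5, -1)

Forward elimination:
R2 <- R2 - (1)*R1:  [  0  -3 ]
Upper-triangular form:
[ 5   2 ]
[ 0  -3 ]
det(A) = (-1)^0 * (5) * (-3) = -15  (0 row swaps -> sign +1)

det(A) = -15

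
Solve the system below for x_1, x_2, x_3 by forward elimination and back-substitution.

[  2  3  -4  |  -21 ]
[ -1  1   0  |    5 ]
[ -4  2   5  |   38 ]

Forward elimination on [A|b]:
R2 <- R2 - (-1/2)*R1:  [     0    5/2     -2  -11/2 ]
R3 <- R3 - (-2)*R1:  [  0   8  -3  -4 ]
R3 <- R3 - (16/5)*R2:  [    0     0  17/5  68/5 ]
Row echelon form:
[ 2    3    -4  |    -21 ]
[ 0  5/2    -2  |  -11/2 ]
[ 0    0  17/5  |   68/5 ]
Back-substitution:
x_3 = (68/5) / (17/5) = 4
x_2 = (-11/2 - (-2)*(4)) / (5/2) = 1
x_1 = (-21 - (3)*(1) - (-4)*(4)) / 2 = -4

(-4, 1, 4)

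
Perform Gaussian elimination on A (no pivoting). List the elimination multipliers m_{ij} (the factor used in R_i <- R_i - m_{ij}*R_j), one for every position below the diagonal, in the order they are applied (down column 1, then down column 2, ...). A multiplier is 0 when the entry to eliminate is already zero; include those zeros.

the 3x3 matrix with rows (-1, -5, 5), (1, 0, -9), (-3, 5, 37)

Forward elimination:
R2 <- R2 - (-1)*R1:  [  0  -5  -4 ]
R3 <- R3 - (3)*R1:  [  0  20  22 ]
R3 <- R3 - (-4)*R2:  [ 0  0  6 ]
Multipliers (in order of application): m_{21} = -1, m_{31} = 3, m_{32} = -4

multipliers: -1, 3, -4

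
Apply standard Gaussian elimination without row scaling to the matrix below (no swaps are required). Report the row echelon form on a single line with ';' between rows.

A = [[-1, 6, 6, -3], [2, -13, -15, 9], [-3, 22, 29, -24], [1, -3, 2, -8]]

REF = [-1 6 6 -3; 0 -1 -3 3; 0 0 -1 -3; 0 0 0 1]

Forward elimination:
R2 <- R2 - (-2)*R1:  [  0  -1  -3   3 ]
R3 <- R3 - (3)*R1:  [   0    4   11  -15 ]
R4 <- R4 - (-1)*R1:  [   0    3    8  -11 ]
R3 <- R3 - (-4)*R2:  [  0   0  -1  -3 ]
R4 <- R4 - (-3)*R2:  [  0   0  -1  -2 ]
R4 <- R4 - (1)*R3:  [ 0  0  0  1 ]
Row echelon form:
[ -1   6   6  -3 ]
[  0  -1  -3   3 ]
[  0   0  -1  -3 ]
[  0   0   0   1 ]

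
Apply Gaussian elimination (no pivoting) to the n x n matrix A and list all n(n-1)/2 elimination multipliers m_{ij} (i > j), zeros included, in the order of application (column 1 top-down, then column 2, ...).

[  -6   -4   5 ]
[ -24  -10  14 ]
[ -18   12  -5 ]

Forward elimination:
R2 <- R2 - (4)*R1:  [  0   6  -6 ]
R3 <- R3 - (3)*R1:  [   0   24  -20 ]
R3 <- R3 - (4)*R2:  [ 0  0  4 ]
Multipliers (in order of application): m_{21} = 4, m_{31} = 3, m_{32} = 4

multipliers: 4, 3, 4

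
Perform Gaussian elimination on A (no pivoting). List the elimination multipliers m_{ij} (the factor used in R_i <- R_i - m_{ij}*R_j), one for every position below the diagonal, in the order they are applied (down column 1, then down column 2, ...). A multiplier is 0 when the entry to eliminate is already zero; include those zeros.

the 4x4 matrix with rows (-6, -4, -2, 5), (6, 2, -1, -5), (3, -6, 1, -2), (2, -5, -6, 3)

multipliers: -1, -1/2, -1/3, 4, 19/6, 17/72

Forward elimination:
R2 <- R2 - (-1)*R1:  [  0  -2  -3   0 ]
R3 <- R3 - (-1/2)*R1:  [   0   -8    0  1/2 ]
R4 <- R4 - (-1/3)*R1:  [     0  -19/3  -20/3   14/3 ]
R3 <- R3 - (4)*R2:  [   0    0   12  1/2 ]
R4 <- R4 - (19/6)*R2:  [    0     0  17/6  14/3 ]
R4 <- R4 - (17/72)*R3:  [       0        0        0  655/144 ]
Multipliers (in order of application): m_{21} = -1, m_{31} = -1/2, m_{41} = -1/3, m_{32} = 4, m_{42} = 19/6, m_{43} = 17/72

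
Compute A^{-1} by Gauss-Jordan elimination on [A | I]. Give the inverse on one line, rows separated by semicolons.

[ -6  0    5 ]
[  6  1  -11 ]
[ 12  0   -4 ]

inverse = [1/9 0 5/36; 3 1 1; 1/3 0 1/6]

Gauss-Jordan on [A | I]:
R1 <- (1/-6)*R1:  [    1     0  -5/6  |  -1/6     0     0 ]
R2 <- R2 - (6)*R1:  [  0   1  -6  |   1   1   0 ]
R3 <- R3 - (12)*R1:  [ 0  0  6  |  2  0  1 ]
R3 <- (1/6)*R3:  [   0    0    1  |  1/3    0  1/6 ]
R1 <- R1 - (-5/6)*R3:  [    1     0     0  |   1/9     0  5/36 ]
R2 <- R2 - (-6)*R3:  [ 0  1  0  |  3  1  1 ]
Right block of [I | A^{-1}] is the inverse:
[ 1/9  0  5/36 ]
[   3  1     1 ]
[ 1/3  0   1/6 ]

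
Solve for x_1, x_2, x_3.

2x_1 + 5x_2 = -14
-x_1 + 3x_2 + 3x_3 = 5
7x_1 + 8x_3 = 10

(-2, -2, 3)

Forward elimination on [A|b]:
R2 <- R2 - (-1/2)*R1:  [    0  11/2     3    -2 ]
R3 <- R3 - (7/2)*R1:  [     0  -35/2      8     59 ]
R3 <- R3 - (-35/11)*R2:  [      0       0  193/11  579/11 ]
Row echelon form:
[ 2     5       0  |     -14 ]
[ 0  11/2       3  |      -2 ]
[ 0     0  193/11  |  579/11 ]
Back-substitution:
x_3 = (579/11) / (193/11) = 3
x_2 = (-2 - (3)*(3)) / (11/2) = -2
x_1 = (-14 - (5)*(-2)) / 2 = -2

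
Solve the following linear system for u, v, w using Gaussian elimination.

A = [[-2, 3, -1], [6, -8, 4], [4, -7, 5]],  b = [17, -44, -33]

Forward elimination on [A|b]:
R2 <- R2 - (-3)*R1:  [ 0  1  1  7 ]
R3 <- R3 - (-2)*R1:  [  0  -1   3   1 ]
R3 <- R3 - (-1)*R2:  [ 0  0  4  8 ]
Row echelon form:
[ -2  3  -1  |  17 ]
[  0  1   1  |   7 ]
[  0  0   4  |   8 ]
Back-substitution:
w = (8) / 4 = 2
v = (7 - (1)*(2)) / 1 = 5
u = (17 - (3)*(5) - (-1)*(2)) / -2 = -2

(-2, 5, 2)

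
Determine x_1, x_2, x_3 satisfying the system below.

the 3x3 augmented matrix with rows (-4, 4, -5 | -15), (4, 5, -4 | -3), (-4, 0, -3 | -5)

(2, -3, -1)

Forward elimination on [A|b]:
R2 <- R2 - (-1)*R1:  [   0    9   -9  -18 ]
R3 <- R3 - (1)*R1:  [  0  -4   2  10 ]
R3 <- R3 - (-4/9)*R2:  [  0   0  -2   2 ]
Row echelon form:
[ -4  4  -5  |  -15 ]
[  0  9  -9  |  -18 ]
[  0  0  -2  |    2 ]
Back-substitution:
x_3 = (2) / -2 = -1
x_2 = (-18 - (-9)*(-1)) / 9 = -3
x_1 = (-15 - (4)*(-3) - (-5)*(-1)) / -4 = 2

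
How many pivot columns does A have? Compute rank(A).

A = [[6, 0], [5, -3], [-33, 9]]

rank(A) = 2

Row reduction:
R2 <- R2 - (5/6)*R1:  [  0  -3 ]
R3 <- R3 - (-11/2)*R1:  [ 0  9 ]
R3 <- R3 - (-3)*R2:  [ 0  0 ]
Row echelon form:
[ 6   0 ]
[ 0  -3 ]
[ 0   0 ]
Nonzero rows / pivot columns: 2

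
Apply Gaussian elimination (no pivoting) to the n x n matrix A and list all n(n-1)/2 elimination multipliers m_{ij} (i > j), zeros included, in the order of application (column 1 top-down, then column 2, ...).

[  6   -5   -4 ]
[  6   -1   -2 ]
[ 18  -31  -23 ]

Forward elimination:
R2 <- R2 - (1)*R1:  [ 0  4  2 ]
R3 <- R3 - (3)*R1:  [   0  -16  -11 ]
R3 <- R3 - (-4)*R2:  [  0   0  -3 ]
Multipliers (in order of application): m_{21} = 1, m_{31} = 3, m_{32} = -4

multipliers: 1, 3, -4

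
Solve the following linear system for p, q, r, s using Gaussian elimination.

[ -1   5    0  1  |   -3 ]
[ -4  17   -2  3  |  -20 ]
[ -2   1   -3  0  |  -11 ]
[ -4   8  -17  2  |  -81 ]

(-3, -2, 5, 4)

Forward elimination on [A|b]:
R2 <- R2 - (4)*R1:  [  0  -3  -2  -1  -8 ]
R3 <- R3 - (2)*R1:  [  0  -9  -3  -2  -5 ]
R4 <- R4 - (4)*R1:  [   0  -12  -17   -2  -69 ]
R3 <- R3 - (3)*R2:  [  0   0   3   1  19 ]
R4 <- R4 - (4)*R2:  [   0    0   -9    2  -37 ]
R4 <- R4 - (-3)*R3:  [  0   0   0   5  20 ]
Row echelon form:
[ -1   5   0   1  |  -3 ]
[  0  -3  -2  -1  |  -8 ]
[  0   0   3   1  |  19 ]
[  0   0   0   5  |  20 ]
Back-substitution:
s = (20) / 5 = 4
r = (19 - (1)*(4)) / 3 = 5
q = (-8 - (-2)*(5) - (-1)*(4)) / -3 = -2
p = (-3 - (5)*(-2) - (1)*(4)) / -1 = -3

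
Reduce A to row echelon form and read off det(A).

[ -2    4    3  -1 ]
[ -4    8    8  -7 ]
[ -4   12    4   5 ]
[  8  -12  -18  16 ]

Forward elimination:
R2 <- R2 - (2)*R1:  [  0   0   2  -5 ]
R3 <- R3 - (2)*R1:  [  0   4  -2   7 ]
R4 <- R4 - (-4)*R1:  [  0   4  -6  12 ]
R2 <-> R3   (pivot in column 2 was zero)
[ -2  4   3  -1 ]
[  0  4  -2   7 ]
[  0  0   2  -5 ]
[  0  4  -6  12 ]
R4 <- R4 - (1)*R2:  [  0   0  -4   5 ]
R4 <- R4 - (-2)*R3:  [  0   0   0  -5 ]
Upper-triangular form:
[ -2  4   3  -1 ]
[  0  4  -2   7 ]
[  0  0   2  -5 ]
[  0  0   0  -5 ]
det(A) = (-1)^1 * (-2) * (4) * (2) * (-5) = -80  (1 row swap -> sign -1)

det(A) = -80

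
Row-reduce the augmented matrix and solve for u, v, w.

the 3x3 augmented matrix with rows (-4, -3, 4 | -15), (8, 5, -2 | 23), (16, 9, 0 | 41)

Forward elimination on [A|b]:
R2 <- R2 - (-2)*R1:  [  0  -1   6  -7 ]
R3 <- R3 - (-4)*R1:  [   0   -3   16  -19 ]
R3 <- R3 - (3)*R2:  [  0   0  -2   2 ]
Row echelon form:
[ -4  -3   4  |  -15 ]
[  0  -1   6  |   -7 ]
[  0   0  -2  |    2 ]
Back-substitution:
w = (2) / -2 = -1
v = (-7 - (6)*(-1)) / -1 = 1
u = (-15 - (-3)*(1) - (4)*(-1)) / -4 = 2

(2, 1, -1)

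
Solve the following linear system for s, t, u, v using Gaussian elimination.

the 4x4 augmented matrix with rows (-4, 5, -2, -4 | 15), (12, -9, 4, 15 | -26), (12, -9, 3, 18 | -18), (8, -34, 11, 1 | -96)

(-1, 1, -5, 1)

Forward elimination on [A|b]:
R2 <- R2 - (-3)*R1:  [  0   6  -2   3  19 ]
R3 <- R3 - (-3)*R1:  [  0   6  -3   6  27 ]
R4 <- R4 - (-2)*R1:  [   0  -24    7   -7  -66 ]
R3 <- R3 - (1)*R2:  [  0   0  -1   3   8 ]
R4 <- R4 - (-4)*R2:  [  0   0  -1   5  10 ]
R4 <- R4 - (1)*R3:  [ 0  0  0  2  2 ]
Row echelon form:
[ -4  5  -2  -4  |  15 ]
[  0  6  -2   3  |  19 ]
[  0  0  -1   3  |   8 ]
[  0  0   0   2  |   2 ]
Back-substitution:
v = (2) / 2 = 1
u = (8 - (3)*(1)) / -1 = -5
t = (19 - (-2)*(-5) - (3)*(1)) / 6 = 1
s = (15 - (5)*(1) - (-2)*(-5) - (-4)*(1)) / -4 = -1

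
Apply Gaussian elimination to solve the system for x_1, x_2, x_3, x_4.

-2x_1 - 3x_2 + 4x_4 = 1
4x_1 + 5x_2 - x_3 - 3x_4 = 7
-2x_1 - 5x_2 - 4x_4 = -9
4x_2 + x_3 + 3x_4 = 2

(0, 1, -5, 1)

Forward elimination on [A|b]:
R2 <- R2 - (-2)*R1:  [  0  -1  -1   5   9 ]
R3 <- R3 - (1)*R1:  [   0   -2    0   -8  -10 ]
R3 <- R3 - (2)*R2:  [   0    0    2  -18  -28 ]
R4 <- R4 - (-4)*R2:  [  0   0  -3  23  38 ]
R4 <- R4 - (-3/2)*R3:  [  0   0   0  -4  -4 ]
Row echelon form:
[ -2  -3   0    4  |    1 ]
[  0  -1  -1    5  |    9 ]
[  0   0   2  -18  |  -28 ]
[  0   0   0   -4  |   -4 ]
Back-substitution:
x_4 = (-4) / -4 = 1
x_3 = (-28 - (-18)*(1)) / 2 = -5
x_2 = (9 - (-1)*(-5) - (5)*(1)) / -1 = 1
x_1 = (1 - (-3)*(1) - (4)*(1)) / -2 = 0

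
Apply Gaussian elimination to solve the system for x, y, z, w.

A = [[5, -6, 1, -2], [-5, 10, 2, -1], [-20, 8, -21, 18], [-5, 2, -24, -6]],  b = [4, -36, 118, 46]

Forward elimination on [A|b]:
R2 <- R2 - (-1)*R1:  [   0    4    3   -3  -32 ]
R3 <- R3 - (-4)*R1:  [   0  -16  -17   10  134 ]
R4 <- R4 - (-1)*R1:  [   0   -4  -23   -8   50 ]
R3 <- R3 - (-4)*R2:  [  0   0  -5  -2   6 ]
R4 <- R4 - (-1)*R2:  [   0    0  -20  -11   18 ]
R4 <- R4 - (4)*R3:  [  0   0   0  -3  -6 ]
Row echelon form:
[ 5  -6   1  -2  |    4 ]
[ 0   4   3  -3  |  -32 ]
[ 0   0  -5  -2  |    6 ]
[ 0   0   0  -3  |   -6 ]
Back-substitution:
w = (-6) / -3 = 2
z = (6 - (-2)*(2)) / -5 = -2
y = (-32 - (3)*(-2) - (-3)*(2)) / 4 = -5
x = (4 - (-6)*(-5) - (1)*(-2) - (-2)*(2)) / 5 = -4

(-4, -5, -2, 2)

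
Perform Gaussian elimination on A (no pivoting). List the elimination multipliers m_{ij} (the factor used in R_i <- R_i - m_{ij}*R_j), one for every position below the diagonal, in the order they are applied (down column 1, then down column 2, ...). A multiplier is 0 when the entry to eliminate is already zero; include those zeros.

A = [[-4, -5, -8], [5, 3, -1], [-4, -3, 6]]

Forward elimination:
R2 <- R2 - (-5/4)*R1:  [     0  -13/4    -11 ]
R3 <- R3 - (1)*R1:  [  0   2  14 ]
R3 <- R3 - (-8/13)*R2:  [     0      0  94/13 ]
Multipliers (in order of application): m_{21} = -5/4, m_{31} = 1, m_{32} = -8/13

multipliers: -5/4, 1, -8/13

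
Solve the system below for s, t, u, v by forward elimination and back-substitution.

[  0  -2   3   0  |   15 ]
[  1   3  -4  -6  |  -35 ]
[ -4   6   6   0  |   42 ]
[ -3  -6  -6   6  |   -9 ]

(-3, 0, 5, 2)

Forward elimination on [A|b]:
R1 <-> R2   (pivot in column 1 was zero)
[  1   3  -4  -6  -35 ]
[  0  -2   3   0   15 ]
[ -4   6   6   0   42 ]
[ -3  -6  -6   6   -9 ]
R3 <- R3 - (-4)*R1:  [   0   18  -10  -24  -98 ]
R4 <- R4 - (-3)*R1:  [    0     3   -18   -12  -114 ]
R3 <- R3 - (-9)*R2:  [   0    0   17  -24   37 ]
R4 <- R4 - (-3/2)*R2:  [      0       0   -27/2     -12  -183/2 ]
R4 <- R4 - (-27/34)*R3:  [        0         0         0   -528/17  -1056/17 ]
Row echelon form:
[ 1   3  -4       -6  |       -35 ]
[ 0  -2   3        0  |        15 ]
[ 0   0  17      -24  |        37 ]
[ 0   0   0  -528/17  |  -1056/17 ]
Back-substitution:
v = (-1056/17) / (-528/17) = 2
u = (37 - (-24)*(2)) / 17 = 5
t = (15 - (3)*(5)) / -2 = 0
s = (-35 - (3)*(0) - (-4)*(5) - (-6)*(2)) / 1 = -3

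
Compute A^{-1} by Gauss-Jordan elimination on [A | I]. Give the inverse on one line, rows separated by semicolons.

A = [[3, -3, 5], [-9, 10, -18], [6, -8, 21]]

Gauss-Jordan on [A | I]:
R1 <- (1/3)*R1:  [   1   -1  5/3  |  1/3    0    0 ]
R2 <- R2 - (-9)*R1:  [  0   1  -3  |   3   1   0 ]
R3 <- R3 - (6)*R1:  [  0  -2  11  |  -2   0   1 ]
R1 <- R1 - (-1)*R2:  [    1     0  -4/3  |  10/3     1     0 ]
R3 <- R3 - (-2)*R2:  [ 0  0  5  |  4  2  1 ]
R3 <- (1/5)*R3:  [   0    0    1  |  4/5  2/5  1/5 ]
R1 <- R1 - (-4/3)*R3:  [     1      0      0  |   22/5  23/15   4/15 ]
R2 <- R2 - (-3)*R3:  [    0     1     0  |  27/5  11/5   3/5 ]
Right block of [I | A^{-1}] is the inverse:
[ 22/5  23/15  4/15 ]
[ 27/5   11/5   3/5 ]
[  4/5    2/5   1/5 ]

inverse = [22/5 23/15 4/15; 27/5 11/5 3/5; 4/5 2/5 1/5]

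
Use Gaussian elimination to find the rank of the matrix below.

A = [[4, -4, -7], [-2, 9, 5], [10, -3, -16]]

rank(A) = 2

Row reduction:
R2 <- R2 - (-1/2)*R1:  [   0    7  3/2 ]
R3 <- R3 - (5/2)*R1:  [   0    7  3/2 ]
R3 <- R3 - (1)*R2:  [ 0  0  0 ]
Row echelon form:
[ 4  -4   -7 ]
[ 0   7  3/2 ]
[ 0   0    0 ]
Nonzero rows / pivot columns: 2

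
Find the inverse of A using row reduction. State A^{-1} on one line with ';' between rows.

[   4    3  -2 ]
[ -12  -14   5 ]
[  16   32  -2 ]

Gauss-Jordan on [A | I]:
R1 <- (1/4)*R1:  [    1   3/4  -1/2  |   1/4     0     0 ]
R2 <- R2 - (-12)*R1:  [  0  -5  -1  |   3   1   0 ]
R3 <- R3 - (16)*R1:  [  0  20   6  |  -4   0   1 ]
R2 <- (1/-5)*R2:  [    0     1   1/5  |  -3/5  -1/5     0 ]
R1 <- R1 - (3/4)*R2:  [      1       0  -13/20  |    7/10    3/20       0 ]
R3 <- R3 - (20)*R2:  [ 0  0  2  |  8  4  1 ]
R3 <- (1/2)*R3:  [   0    0    1  |    4    2  1/2 ]
R1 <- R1 - (-13/20)*R3:  [     1      0      0  |  33/10  29/20  13/40 ]
R2 <- R2 - (1/5)*R3:  [     0      1      0  |   -7/5   -3/5  -1/10 ]
Right block of [I | A^{-1}] is the inverse:
[ 33/10  29/20  13/40 ]
[  -7/5   -3/5  -1/10 ]
[     4      2    1/2 ]

inverse = [33/10 29/20 13/40; -7/5 -3/5 -1/10; 4 2 1/2]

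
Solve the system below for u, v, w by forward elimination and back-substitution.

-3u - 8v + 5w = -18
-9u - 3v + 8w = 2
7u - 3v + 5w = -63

(-5, 1, -5)

Forward elimination on [A|b]:
R2 <- R2 - (3)*R1:  [  0  21  -7  56 ]
R3 <- R3 - (-7/3)*R1:  [     0  -65/3   50/3   -105 ]
R3 <- R3 - (-65/63)*R2:  [      0       0    85/9  -425/9 ]
Row echelon form:
[ -3  -8     5  |     -18 ]
[  0  21    -7  |      56 ]
[  0   0  85/9  |  -425/9 ]
Back-substitution:
w = (-425/9) / (85/9) = -5
v = (56 - (-7)*(-5)) / 21 = 1
u = (-18 - (-8)*(1) - (5)*(-5)) / -3 = -5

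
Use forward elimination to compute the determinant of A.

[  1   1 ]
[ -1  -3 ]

Forward elimination:
R2 <- R2 - (-1)*R1:  [  0  -2 ]
Upper-triangular form:
[ 1   1 ]
[ 0  -2 ]
det(A) = (-1)^0 * (1) * (-2) = -2  (0 row swaps -> sign +1)

det(A) = -2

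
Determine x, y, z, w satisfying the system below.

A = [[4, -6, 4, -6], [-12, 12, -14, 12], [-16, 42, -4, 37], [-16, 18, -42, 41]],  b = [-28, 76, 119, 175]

Forward elimination on [A|b]:
R2 <- R2 - (-3)*R1:  [  0  -6  -2  -6  -8 ]
R3 <- R3 - (-4)*R1:  [  0  18  12  13   7 ]
R4 <- R4 - (-4)*R1:  [   0   -6  -26   17   63 ]
R3 <- R3 - (-3)*R2:  [   0    0    6   -5  -17 ]
R4 <- R4 - (1)*R2:  [   0    0  -24   23   71 ]
R4 <- R4 - (-4)*R3:  [ 0  0  0  3  3 ]
Row echelon form:
[ 4  -6   4  -6  |  -28 ]
[ 0  -6  -2  -6  |   -8 ]
[ 0   0   6  -5  |  -17 ]
[ 0   0   0   3  |    3 ]
Back-substitution:
w = (3) / 3 = 1
z = (-17 - (-5)*(1)) / 6 = -2
y = (-8 - (-2)*(-2) - (-6)*(1)) / -6 = 1
x = (-28 - (-6)*(1) - (4)*(-2) - (-6)*(1)) / 4 = -2

(-2, 1, -2, 1)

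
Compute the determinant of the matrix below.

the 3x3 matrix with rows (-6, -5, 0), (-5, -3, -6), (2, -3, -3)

Forward elimination:
R2 <- R2 - (5/6)*R1:  [   0  7/6   -6 ]
R3 <- R3 - (-1/3)*R1:  [     0  -14/3     -3 ]
R3 <- R3 - (-4)*R2:  [   0    0  -27 ]
Upper-triangular form:
[ -6   -5    0 ]
[  0  7/6   -6 ]
[  0    0  -27 ]
det(A) = (-1)^0 * (-6) * (7/6) * (-27) = 189  (0 row swaps -> sign +1)

det(A) = 189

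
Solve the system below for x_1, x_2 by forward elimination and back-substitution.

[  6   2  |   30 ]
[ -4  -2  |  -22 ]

Forward elimination on [A|b]:
R2 <- R2 - (-2/3)*R1:  [    0  -2/3    -2 ]
Row echelon form:
[ 6     2  |  30 ]
[ 0  -2/3  |  -2 ]
Back-substitution:
x_2 = (-2) / (-2/3) = 3
x_1 = (30 - (2)*(3)) / 6 = 4

(4, 3)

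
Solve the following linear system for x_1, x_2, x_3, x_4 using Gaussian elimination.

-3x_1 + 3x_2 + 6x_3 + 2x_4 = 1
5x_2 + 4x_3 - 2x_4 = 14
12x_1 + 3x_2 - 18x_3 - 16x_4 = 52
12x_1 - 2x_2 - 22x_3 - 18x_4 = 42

Forward elimination on [A|b]:
R3 <- R3 - (-4)*R1:  [  0  15   6  -8  56 ]
R4 <- R4 - (-4)*R1:  [   0   10    2  -10   46 ]
R3 <- R3 - (3)*R2:  [  0   0  -6  -2  14 ]
R4 <- R4 - (2)*R2:  [  0   0  -6  -6  18 ]
R4 <- R4 - (1)*R3:  [  0   0   0  -4   4 ]
Row echelon form:
[ -3  3   6   2  |   1 ]
[  0  5   4  -2  |  14 ]
[  0  0  -6  -2  |  14 ]
[  0  0   0  -4  |   4 ]
Back-substitution:
x_4 = (4) / -4 = -1
x_3 = (14 - (-2)*(-1)) / -6 = -2
x_2 = (14 - (4)*(-2) - (-2)*(-1)) / 5 = 4
x_1 = (1 - (3)*(4) - (6)*(-2) - (2)*(-1)) / -3 = -1

(-1, 4, -2, -1)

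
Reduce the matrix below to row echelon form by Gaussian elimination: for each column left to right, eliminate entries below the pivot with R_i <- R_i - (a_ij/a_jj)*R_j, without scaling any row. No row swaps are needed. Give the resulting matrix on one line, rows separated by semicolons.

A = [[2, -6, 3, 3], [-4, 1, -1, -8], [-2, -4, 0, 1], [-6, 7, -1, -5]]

Forward elimination:
R2 <- R2 - (-2)*R1:  [   0  -11    5   -2 ]
R3 <- R3 - (-1)*R1:  [   0  -10    3    4 ]
R4 <- R4 - (-3)*R1:  [   0  -11    8    4 ]
R3 <- R3 - (10/11)*R2:  [      0       0  -17/11   64/11 ]
R4 <- R4 - (1)*R2:  [ 0  0  3  6 ]
R4 <- R4 - (-33/17)*R3:  [      0       0       0  294/17 ]
Row echelon form:
[ 2   -6       3       3 ]
[ 0  -11       5      -2 ]
[ 0    0  -17/11   64/11 ]
[ 0    0       0  294/17 ]

REF = [2 -6 3 3; 0 -11 5 -2; 0 0 -17/11 64/11; 0 0 0 294/17]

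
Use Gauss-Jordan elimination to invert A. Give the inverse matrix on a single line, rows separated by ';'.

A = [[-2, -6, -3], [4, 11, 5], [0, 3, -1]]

inverse = [13/4 15/8 -3/8; -1/2 -1/4 1/4; -3/2 -3/4 -1/4]

Gauss-Jordan on [A | I]:
R1 <- (1/-2)*R1:  [    1     3   3/2  |  -1/2     0     0 ]
R2 <- R2 - (4)*R1:  [  0  -1  -1  |   2   1   0 ]
R2 <- (1/-1)*R2:  [  0   1   1  |  -2  -1   0 ]
R1 <- R1 - (3)*R2:  [    1     0  -3/2  |  11/2     3     0 ]
R3 <- R3 - (3)*R2:  [  0   0  -4  |   6   3   1 ]
R3 <- (1/-4)*R3:  [    0     0     1  |  -3/2  -3/4  -1/4 ]
R1 <- R1 - (-3/2)*R3:  [    1     0     0  |  13/4  15/8  -3/8 ]
R2 <- R2 - (1)*R3:  [    0     1     0  |  -1/2  -1/4   1/4 ]
Right block of [I | A^{-1}] is the inverse:
[ 13/4  15/8  -3/8 ]
[ -1/2  -1/4   1/4 ]
[ -3/2  -3/4  -1/4 ]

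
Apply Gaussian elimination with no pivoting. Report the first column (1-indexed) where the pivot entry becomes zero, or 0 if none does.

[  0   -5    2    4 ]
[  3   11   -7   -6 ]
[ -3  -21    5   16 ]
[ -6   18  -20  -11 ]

first zero-pivot column = 1

Naive forward elimination:
Pivot entry (1,1) is zero but row 2 has 3 in column 1 -> naive elimination stops; a row interchange (e.g. R1 <-> R2) would be required here.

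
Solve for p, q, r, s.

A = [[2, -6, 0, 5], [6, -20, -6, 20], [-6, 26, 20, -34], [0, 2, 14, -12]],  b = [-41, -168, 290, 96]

Forward elimination on [A|b]:
R2 <- R2 - (3)*R1:  [   0   -2   -6    5  -45 ]
R3 <- R3 - (-3)*R1:  [   0    8   20  -19  167 ]
R3 <- R3 - (-4)*R2:  [   0    0   -4    1  -13 ]
R4 <- R4 - (-1)*R2:  [  0   0   8  -7  51 ]
R4 <- R4 - (-2)*R3:  [  0   0   0  -5  25 ]
Row echelon form:
[ 2  -6   0   5  |  -41 ]
[ 0  -2  -6   5  |  -45 ]
[ 0   0  -4   1  |  -13 ]
[ 0   0   0  -5  |   25 ]
Back-substitution:
s = (25) / -5 = -5
r = (-13 - (1)*(-5)) / -4 = 2
q = (-45 - (-6)*(2) - (5)*(-5)) / -2 = 4
p = (-41 - (-6)*(4) - (5)*(-5)) / 2 = 4

(4, 4, 2, -5)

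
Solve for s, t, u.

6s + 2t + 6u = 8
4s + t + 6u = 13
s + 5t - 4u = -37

(0, -5, 3)

Forward elimination on [A|b]:
R2 <- R2 - (2/3)*R1:  [    0  -1/3     2  23/3 ]
R3 <- R3 - (1/6)*R1:  [      0    14/3      -5  -115/3 ]
R3 <- R3 - (-14)*R2:  [  0   0  23  69 ]
Row echelon form:
[ 6     2   6  |     8 ]
[ 0  -1/3   2  |  23/3 ]
[ 0     0  23  |    69 ]
Back-substitution:
u = (69) / 23 = 3
t = (23/3 - (2)*(3)) / (-1/3) = -5
s = (8 - (2)*(-5) - (6)*(3)) / 6 = 0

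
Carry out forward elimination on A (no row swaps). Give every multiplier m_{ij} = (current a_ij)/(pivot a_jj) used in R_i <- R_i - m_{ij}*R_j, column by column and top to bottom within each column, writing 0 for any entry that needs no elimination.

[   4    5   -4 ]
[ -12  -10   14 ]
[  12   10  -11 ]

multipliers: -3, 3, -1

Forward elimination:
R2 <- R2 - (-3)*R1:  [ 0  5  2 ]
R3 <- R3 - (3)*R1:  [  0  -5   1 ]
R3 <- R3 - (-1)*R2:  [ 0  0  3 ]
Multipliers (in order of application): m_{21} = -3, m_{31} = 3, m_{32} = -1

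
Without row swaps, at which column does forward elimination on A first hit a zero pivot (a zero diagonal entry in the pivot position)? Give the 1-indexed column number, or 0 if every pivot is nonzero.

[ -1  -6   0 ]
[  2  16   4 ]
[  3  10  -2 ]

first zero-pivot column = 0

Naive forward elimination:
R2 <- R2 - (-2)*R1:  [ 0  4  4 ]
R3 <- R3 - (-3)*R1:  [  0  -8  -2 ]
R3 <- R3 - (-2)*R2:  [ 0  0  6 ]
All pivots nonzero; naive elimination completes without hitting a zero pivot.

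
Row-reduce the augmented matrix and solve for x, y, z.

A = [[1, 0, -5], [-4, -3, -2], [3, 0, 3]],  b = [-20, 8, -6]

(-5, 2, 3)

Forward elimination on [A|b]:
R2 <- R2 - (-4)*R1:  [   0   -3  -22  -72 ]
R3 <- R3 - (3)*R1:  [  0   0  18  54 ]
Row echelon form:
[ 1   0   -5  |  -20 ]
[ 0  -3  -22  |  -72 ]
[ 0   0   18  |   54 ]
Back-substitution:
z = (54) / 18 = 3
y = (-72 - (-22)*(3)) / -3 = 2
x = (-20 - (-5)*(3)) / 1 = -5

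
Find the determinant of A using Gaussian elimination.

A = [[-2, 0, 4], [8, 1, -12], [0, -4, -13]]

Forward elimination:
R2 <- R2 - (-4)*R1:  [ 0  1  4 ]
R3 <- R3 - (-4)*R2:  [ 0  0  3 ]
Upper-triangular form:
[ -2  0  4 ]
[  0  1  4 ]
[  0  0  3 ]
det(A) = (-1)^0 * (-2) * (1) * (3) = -6  (0 row swaps -> sign +1)

det(A) = -6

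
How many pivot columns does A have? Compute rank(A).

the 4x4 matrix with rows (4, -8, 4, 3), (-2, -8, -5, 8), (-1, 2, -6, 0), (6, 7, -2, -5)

Row reduction:
R2 <- R2 - (-1/2)*R1:  [    0   -12    -3  19/2 ]
R3 <- R3 - (-1/4)*R1:  [   0    0   -5  3/4 ]
R4 <- R4 - (3/2)*R1:  [     0     19     -8  -19/2 ]
R4 <- R4 - (-19/12)*R2:  [      0       0   -51/4  133/24 ]
R4 <- R4 - (51/20)*R3:  [       0        0        0  871/240 ]
Row echelon form:
[ 4   -8   4        3 ]
[ 0  -12  -3     19/2 ]
[ 0    0  -5      3/4 ]
[ 0    0   0  871/240 ]
Nonzero rows / pivot columns: 4

rank(A) = 4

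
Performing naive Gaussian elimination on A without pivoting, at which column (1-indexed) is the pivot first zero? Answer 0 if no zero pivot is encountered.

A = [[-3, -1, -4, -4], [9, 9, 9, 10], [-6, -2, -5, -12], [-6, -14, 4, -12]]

first zero-pivot column = 4

Naive forward elimination:
R2 <- R2 - (-3)*R1:  [  0   6  -3  -2 ]
R3 <- R3 - (2)*R1:  [  0   0   3  -4 ]
R4 <- R4 - (2)*R1:  [   0  -12   12   -4 ]
R4 <- R4 - (-2)*R2:  [  0   0   6  -8 ]
R4 <- R4 - (2)*R3:  [ 0  0  0  0 ]
Matrix at this point:
[ -3  -1  -4  -4 ]
[  0   6  -3  -2 ]
[  0   0   3  -4 ]
[  0   0   0   0 ]
Pivot entry (4,4) in the last row is zero and there are no rows below to swap with -> zero pivot in column 4 (A is singular).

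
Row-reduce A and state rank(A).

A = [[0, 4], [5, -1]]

Row reduction:
R1 <-> R2   (pivot in column 1 was zero)
[ 5  -1 ]
[ 0   4 ]
Row echelon form:
[ 5  -1 ]
[ 0   4 ]
Nonzero rows / pivot columns: 2

rank(A) = 2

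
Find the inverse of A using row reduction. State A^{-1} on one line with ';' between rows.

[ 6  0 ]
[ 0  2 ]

inverse = [1/6 0; 0 1/2]

Gauss-Jordan on [A | I]:
R1 <- (1/6)*R1:  [   1    0  |  1/6    0 ]
R2 <- (1/2)*R2:  [   0    1  |    0  1/2 ]
Right block of [I | A^{-1}] is the inverse:
[ 1/6    0 ]
[   0  1/2 ]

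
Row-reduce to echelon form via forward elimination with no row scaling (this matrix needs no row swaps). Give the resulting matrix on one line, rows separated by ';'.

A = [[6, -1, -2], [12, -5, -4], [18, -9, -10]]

REF = [6 -1 -2; 0 -3 0; 0 0 -4]

Forward elimination:
R2 <- R2 - (2)*R1:  [  0  -3   0 ]
R3 <- R3 - (3)*R1:  [  0  -6  -4 ]
R3 <- R3 - (2)*R2:  [  0   0  -4 ]
Row echelon form:
[ 6  -1  -2 ]
[ 0  -3   0 ]
[ 0   0  -4 ]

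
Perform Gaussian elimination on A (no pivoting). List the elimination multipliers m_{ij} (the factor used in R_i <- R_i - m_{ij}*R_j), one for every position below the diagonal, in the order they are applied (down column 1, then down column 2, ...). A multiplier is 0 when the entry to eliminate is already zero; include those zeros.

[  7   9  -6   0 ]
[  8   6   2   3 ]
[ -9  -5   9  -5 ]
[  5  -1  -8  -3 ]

Forward elimination:
R2 <- R2 - (8/7)*R1:  [     0  -30/7   62/7      3 ]
R3 <- R3 - (-9/7)*R1:  [    0  46/7   9/7    -5 ]
R4 <- R4 - (5/7)*R1:  [     0  -52/7  -26/7     -3 ]
R3 <- R3 - (-23/15)*R2:  [      0       0  223/15    -2/5 ]
R4 <- R4 - (26/15)*R2:  [       0        0  -286/15    -41/5 ]
R4 <- R4 - (-286/223)*R3:  [         0          0          0  -1943/223 ]
Multipliers (in order of application): m_{21} = 8/7, m_{31} = -9/7, m_{41} = 5/7, m_{32} = -23/15, m_{42} = 26/15, m_{43} = -286/223

multipliers: 8/7, -9/7, 5/7, -23/15, 26/15, -286/223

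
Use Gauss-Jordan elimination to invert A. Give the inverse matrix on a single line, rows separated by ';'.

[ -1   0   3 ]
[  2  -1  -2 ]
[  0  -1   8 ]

inverse = [-5/2 -3/4 3/4; -4 -2 1; -1/2 -1/4 1/4]

Gauss-Jordan on [A | I]:
R1 <- (1/-1)*R1:  [  1   0  -3  |  -1   0   0 ]
R2 <- R2 - (2)*R1:  [  0  -1   4  |   2   1   0 ]
R2 <- (1/-1)*R2:  [  0   1  -4  |  -2  -1   0 ]
R3 <- R3 - (-1)*R2:  [  0   0   4  |  -2  -1   1 ]
R3 <- (1/4)*R3:  [    0     0     1  |  -1/2  -1/4   1/4 ]
R1 <- R1 - (-3)*R3:  [    1     0     0  |  -5/2  -3/4   3/4 ]
R2 <- R2 - (-4)*R3:  [  0   1   0  |  -4  -2   1 ]
Right block of [I | A^{-1}] is the inverse:
[ -5/2  -3/4  3/4 ]
[   -4    -2    1 ]
[ -1/2  -1/4  1/4 ]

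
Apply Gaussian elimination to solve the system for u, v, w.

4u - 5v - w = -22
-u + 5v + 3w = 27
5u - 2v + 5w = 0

Forward elimination on [A|b]:
R2 <- R2 - (-1/4)*R1:  [    0  15/4  11/4  43/2 ]
R3 <- R3 - (5/4)*R1:  [    0  17/4  25/4  55/2 ]
R3 <- R3 - (17/15)*R2:  [     0      0  47/15  47/15 ]
Row echelon form:
[ 4    -5     -1  |    -22 ]
[ 0  15/4   11/4  |   43/2 ]
[ 0     0  47/15  |  47/15 ]
Back-substitution:
w = (47/15) / (47/15) = 1
v = (43/2 - (11/4)*(1)) / (15/4) = 5
u = (-22 - (-5)*(5) - (-1)*(1)) / 4 = 1

(1, 5, 1)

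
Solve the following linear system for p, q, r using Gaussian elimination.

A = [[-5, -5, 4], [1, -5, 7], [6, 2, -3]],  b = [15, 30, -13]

Forward elimination on [A|b]:
R2 <- R2 - (-1/5)*R1:  [    0    -6  39/5    33 ]
R3 <- R3 - (-6/5)*R1:  [   0   -4  9/5    5 ]
R3 <- R3 - (2/3)*R2:  [     0      0  -17/5    -17 ]
Row echelon form:
[ -5  -5      4  |   15 ]
[  0  -6   39/5  |   33 ]
[  0   0  -17/5  |  -17 ]
Back-substitution:
r = (-17) / (-17/5) = 5
q = (33 - (39/5)*(5)) / -6 = 1
p = (15 - (-5)*(1) - (4)*(5)) / -5 = 0

(0, 1, 5)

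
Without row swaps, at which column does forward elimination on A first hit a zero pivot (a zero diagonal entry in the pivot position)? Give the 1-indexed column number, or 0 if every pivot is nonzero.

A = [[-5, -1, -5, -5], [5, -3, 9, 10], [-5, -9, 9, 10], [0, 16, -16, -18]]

first zero-pivot column = 0

Naive forward elimination:
R2 <- R2 - (-1)*R1:  [  0  -4   4   5 ]
R3 <- R3 - (1)*R1:  [  0  -8  14  15 ]
R3 <- R3 - (2)*R2:  [ 0  0  6  5 ]
R4 <- R4 - (-4)*R2:  [ 0  0  0  2 ]
All pivots nonzero; naive elimination completes without hitting a zero pivot.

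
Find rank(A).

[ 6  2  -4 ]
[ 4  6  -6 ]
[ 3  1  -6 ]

Row reduction:
R2 <- R2 - (2/3)*R1:  [     0   14/3  -10/3 ]
R3 <- R3 - (1/2)*R1:  [  0   0  -4 ]
Row echelon form:
[ 6     2     -4 ]
[ 0  14/3  -10/3 ]
[ 0     0     -4 ]
Nonzero rows / pivot columns: 3

rank(A) = 3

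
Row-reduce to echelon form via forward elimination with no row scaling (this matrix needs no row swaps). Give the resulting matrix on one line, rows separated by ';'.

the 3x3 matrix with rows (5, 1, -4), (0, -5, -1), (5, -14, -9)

Forward elimination:
R3 <- R3 - (1)*R1:  [   0  -15   -5 ]
R3 <- R3 - (3)*R2:  [  0   0  -2 ]
Row echelon form:
[ 5   1  -4 ]
[ 0  -5  -1 ]
[ 0   0  -2 ]

REF = [5 1 -4; 0 -5 -1; 0 0 -2]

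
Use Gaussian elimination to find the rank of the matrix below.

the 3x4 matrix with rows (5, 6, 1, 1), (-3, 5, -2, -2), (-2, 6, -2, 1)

Row reduction:
R2 <- R2 - (-3/5)*R1:  [    0  43/5  -7/5  -7/5 ]
R3 <- R3 - (-2/5)*R1:  [    0  42/5  -8/5   7/5 ]
R3 <- R3 - (42/43)*R2:  [      0       0  -10/43  119/43 ]
Row echelon form:
[ 5     6       1       1 ]
[ 0  43/5    -7/5    -7/5 ]
[ 0     0  -10/43  119/43 ]
Nonzero rows / pivot columns: 3

rank(A) = 3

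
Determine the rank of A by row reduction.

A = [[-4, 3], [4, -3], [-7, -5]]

rank(A) = 2

Row reduction:
R2 <- R2 - (-1)*R1:  [ 0  0 ]
R3 <- R3 - (7/4)*R1:  [     0  -41/4 ]
R2 <-> R3   (pivot in column 2 was zero)
[ -4      3 ]
[  0  -41/4 ]
[  0      0 ]
Row echelon form:
[ -4      3 ]
[  0  -41/4 ]
[  0      0 ]
Nonzero rows / pivot columns: 2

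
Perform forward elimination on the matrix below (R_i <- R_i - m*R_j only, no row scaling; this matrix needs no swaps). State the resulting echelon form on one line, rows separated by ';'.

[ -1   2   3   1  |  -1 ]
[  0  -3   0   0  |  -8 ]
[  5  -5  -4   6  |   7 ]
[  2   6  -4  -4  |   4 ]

REF = [-1 2 3 1 -1; 0 -3 0 0 -8; 0 0 11 11 -34/3; 0 0 0 -4 -746/33]

Forward elimination:
R3 <- R3 - (-5)*R1:  [  0   5  11  11   2 ]
R4 <- R4 - (-2)*R1:  [  0  10   2  -2   2 ]
R3 <- R3 - (-5/3)*R2:  [     0      0     11     11  -34/3 ]
R4 <- R4 - (-10/3)*R2:  [     0      0      2     -2  -74/3 ]
R4 <- R4 - (2/11)*R3:  [       0        0        0       -4  -746/33 ]
Row echelon form:
[ -1   2   3   1  |       -1 ]
[  0  -3   0   0  |       -8 ]
[  0   0  11  11  |    -34/3 ]
[  0   0   0  -4  |  -746/33 ]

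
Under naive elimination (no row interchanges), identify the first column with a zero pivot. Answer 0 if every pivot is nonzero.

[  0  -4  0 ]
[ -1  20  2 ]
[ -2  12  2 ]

Naive forward elimination:
Pivot entry (1,1) is zero but row 2 has -1 in column 1 -> naive elimination stops; a row interchange (e.g. R1 <-> R2) would be required here.

first zero-pivot column = 1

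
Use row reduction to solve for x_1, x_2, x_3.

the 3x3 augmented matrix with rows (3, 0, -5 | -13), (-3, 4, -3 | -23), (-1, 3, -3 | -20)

Forward elimination on [A|b]:
R2 <- R2 - (-1)*R1:  [   0    4   -8  -36 ]
R3 <- R3 - (-1/3)*R1:  [     0      3  -14/3  -73/3 ]
R3 <- R3 - (3/4)*R2:  [   0    0  4/3  8/3 ]
Row echelon form:
[ 3  0   -5  |  -13 ]
[ 0  4   -8  |  -36 ]
[ 0  0  4/3  |  8/3 ]
Back-substitution:
x_3 = (8/3) / (4/3) = 2
x_2 = (-36 - (-8)*(2)) / 4 = -5
x_1 = (-13 - (-5)*(2)) / 3 = -1

(-1, -5, 2)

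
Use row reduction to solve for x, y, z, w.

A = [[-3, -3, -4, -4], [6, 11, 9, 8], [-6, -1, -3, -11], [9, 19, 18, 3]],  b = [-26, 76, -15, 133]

Forward elimination on [A|b]:
R2 <- R2 - (-2)*R1:  [  0   5   1   0  24 ]
R3 <- R3 - (2)*R1:  [  0   5   5  -3  37 ]
R4 <- R4 - (-3)*R1:  [  0  10   6  -9  55 ]
R3 <- R3 - (1)*R2:  [  0   0   4  -3  13 ]
R4 <- R4 - (2)*R2:  [  0   0   4  -9   7 ]
R4 <- R4 - (1)*R3:  [  0   0   0  -6  -6 ]
Row echelon form:
[ -3  -3  -4  -4  |  -26 ]
[  0   5   1   0  |   24 ]
[  0   0   4  -3  |   13 ]
[  0   0   0  -6  |   -6 ]
Back-substitution:
w = (-6) / -6 = 1
z = (13 - (-3)*(1)) / 4 = 4
y = (24 - (1)*(4)) / 5 = 4
x = (-26 - (-3)*(4) - (-4)*(4) - (-4)*(1)) / -3 = -2

(-2, 4, 4, 1)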